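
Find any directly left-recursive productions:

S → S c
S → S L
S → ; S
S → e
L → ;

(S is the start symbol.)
Direct left recursion occurs when N → N α for some non-terminal N (the right-hand side begins with the left-hand side itself).

S → S c: LEFT RECURSIVE (starts with S)
S → S L: LEFT RECURSIVE (starts with S)
S → ; S: starts with ';'
S → e: starts with e
L → ;: starts with ';'

The grammar has direct left recursion on: S.

Answer: Yes, S is left-recursive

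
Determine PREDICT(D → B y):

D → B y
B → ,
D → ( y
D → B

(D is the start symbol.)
PREDICT(D → B y) = (FIRST(RHS) \ {ε}) ∪ (FOLLOW(D) if ε ∈ FIRST(RHS), i.e. RHS ⇒* ε)
FIRST(B) = { ',' }
FIRST(B y) = { ',' }
ε ∉ FIRST(B y), so FOLLOW(D) is not added.
PREDICT(D → B y) = { ',' }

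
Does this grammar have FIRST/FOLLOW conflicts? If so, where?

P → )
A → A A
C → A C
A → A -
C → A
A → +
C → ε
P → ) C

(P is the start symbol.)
Nullable non-terminals: C.
FIRST sets used below: FIRST(A) = { '+' }

C: nullable alternative(s) C → ε; FOLLOW(C) = { $ }
  C → A C: FIRST \ {ε} = { '+' } — disjoint from FOLLOW(C)
  C → A: FIRST \ {ε} = { '+' } — disjoint from FOLLOW(C)
  C → ε: FIRST \ {ε} = { } — this is the only nullable alternative, skip

A, P have no nullable alternative, so no FIRST/FOLLOW check is needed there.

No FIRST/FOLLOW conflicts found.

Answer: No FIRST/FOLLOW conflicts.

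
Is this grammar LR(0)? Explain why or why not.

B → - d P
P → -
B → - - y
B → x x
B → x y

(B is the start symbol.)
Yes, the grammar is LR(0)

Augment with B' → B and build the canonical LR(0) collection (I0 = CLOSURE({[B' → . B]}), then GOTO on every symbol after a dot until no new states appear). It has 11 states:
  I0: { [B → . - - y], [B → . - d P], [B → . x x], [B → . x y], [B' → . B] }  — shift
  I1: { [B → - . - y], [B → - . d P] }  — shift
  I2: { [B' → B .] }  — accept
  I3: { [B → x . x], [B → x . y] }  — shift
  I4: { [B → x x .] }  — reduce
  I5: { [B → x y .] }  — reduce
  I6: { [B → - - . y] }  — shift
  I7: { [B → - d . P], [P → . -] }  — shift
  I8: { [P → - .] }  — reduce
  I9: { [B → - d P .] }  — reduce
  I10: { [B → - - y .] }  — reduce

Every state is either a pure shift/goto state or contains exactly one complete item and nothing to shift — no conflicts. The grammar is LR(0).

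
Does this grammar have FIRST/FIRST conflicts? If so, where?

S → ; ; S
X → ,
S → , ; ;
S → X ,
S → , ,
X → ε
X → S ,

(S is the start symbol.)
Yes. S → ';' ';' S / S → X ',' on { ';' }; S → ',' ';' ';' / S → X ',' on { ',' }; S → ',' ';' ';' / S → ',' ',' on { ',' }; S → X ',' / S → ',' ',' on { ',' }; X → ',' / X → S ',' on { ',' }

FIRST sets of the non-terminals at (or reachable through a nullable prefix from) the front of some alternative:
  FIRST(X) = { ',', ';', ε }
  FIRST(S) = { ',', ';' }

Productions for S:
  S → ; ; S: FIRST = { ';' }
  S → , ; ;: FIRST = { ',' }
  S → X ,: FIRST = { ',', ';' }
  S → , ,: FIRST = { ',' }
Productions for X:
  X → ,: FIRST = { ',' }
  X → ε: FIRST = { ε }
  X → S ,: FIRST = { ',', ';' }

Conflict for S: S → ; ; S and S → X ,
  Overlap: { ';' }
Conflict for S: S → , ; ; and S → X ,
  Overlap: { ',' }
Conflict for S: S → , ; ; and S → , ,
  Overlap: { ',' }
Conflict for S: S → X , and S → , ,
  Overlap: { ',' }
Conflict for X: X → , and X → S ,
  Overlap: { ',' }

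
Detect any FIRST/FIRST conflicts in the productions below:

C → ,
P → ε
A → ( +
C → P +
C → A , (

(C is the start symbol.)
A FIRST/FIRST conflict occurs when two productions N → α and N → β for the same non-terminal have FIRST(α) ∩ FIRST(β) ≠ ∅ (with ε ∈ FIRST of a nullable right-hand side, so two nullable alternatives also conflict).

FIRST sets of the non-terminals at (or reachable through a nullable prefix from) the front of some alternative:
  FIRST(P) = { ε }
  FIRST(A) = { '(' }

Productions for C:
  C → ,: FIRST = { ',' }
  C → P +: FIRST = { '+' }
  C → A , (: FIRST = { '(' }
P, A have only one production, so no FIRST/FIRST conflict is possible there.

All alternatives of each non-terminal have pairwise disjoint FIRST sets.

Answer: No FIRST/FIRST conflicts.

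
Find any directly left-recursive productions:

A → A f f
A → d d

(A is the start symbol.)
Yes, A is left-recursive

A → A f f: LEFT RECURSIVE (starts with A)
A → d d: starts with d

The grammar has direct left recursion on: A.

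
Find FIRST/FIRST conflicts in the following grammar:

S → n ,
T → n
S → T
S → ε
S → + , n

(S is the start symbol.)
A FIRST/FIRST conflict occurs when two productions N → α and N → β for the same non-terminal have FIRST(α) ∩ FIRST(β) ≠ ∅ (with ε ∈ FIRST of a nullable right-hand side, so two nullable alternatives also conflict).

FIRST sets of the non-terminals at (or reachable through a nullable prefix from) the front of some alternative:
  FIRST(T) = { 'n' }

Productions for S:
  S → n ,: FIRST = { 'n' }
  S → T: FIRST = { 'n' }
  S → ε: FIRST = { ε }
  S → + , n: FIRST = { '+' }
T has only one production, so no FIRST/FIRST conflict is possible there.

Conflict for S: S → n , and S → T
  Overlap: { 'n' }

Answer: Yes. S → n ',' / S → T on { 'n' }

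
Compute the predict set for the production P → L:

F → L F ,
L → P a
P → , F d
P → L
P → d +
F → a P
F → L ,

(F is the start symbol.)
{ ',', 'd' }

PREDICT(P → L) = (FIRST(RHS) \ {ε}) ∪ (FOLLOW(P) if ε ∈ FIRST(RHS), i.e. RHS ⇒* ε)
FIRST(L) = { ',', 'd' }
FIRST(L) = { ',', 'd' }
ε ∉ FIRST(L), so FOLLOW(P) is not added.
PREDICT(P → L) = { ',', 'd' }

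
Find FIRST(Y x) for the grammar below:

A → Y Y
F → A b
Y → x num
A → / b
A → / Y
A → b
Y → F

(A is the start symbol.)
{ '/', 'b', 'x' }

FIRST sets of the non-terminals involved (from the grammar, by fixed-point iteration):
  FIRST(Y) = { '/', 'b', 'x' }

To compute FIRST(Y x), process the symbols left to right:
Symbol Y is a non-terminal. Add FIRST(Y) \ {ε} = { '/', 'b', 'x' }
Y is not nullable (ε ∉ FIRST(Y)), so stop here.
FIRST(Y x) = { '/', 'b', 'x' }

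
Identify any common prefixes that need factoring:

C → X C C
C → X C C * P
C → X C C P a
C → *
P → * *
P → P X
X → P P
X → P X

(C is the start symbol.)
Left-factoring is needed when two productions for the same non-terminal
share a common prefix on the right-hand side.

Productions for C:
  C → X C C
  C → X C C * P
  C → X C C P a
  C → *
Productions for P:
  P → * *
  P → P X
Productions for X:
  X → P P
  X → P X

Found common prefix 'X C C' in productions for C
Found common prefix 'P' in productions for X

Answer: Yes, C has productions with common prefix 'X C C'; X has productions with common prefix 'P'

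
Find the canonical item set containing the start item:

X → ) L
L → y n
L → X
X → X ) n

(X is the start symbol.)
First, augment the grammar with X' → X
I₀ = CLOSURE({ [X' → . X] }):
  [X' → . X] has the dot before X: add [X → . ) L], [X → . X ) n]
No further items can be added.

I₀ = { [X → . ) L], [X → . X ) n], [X' → . X] }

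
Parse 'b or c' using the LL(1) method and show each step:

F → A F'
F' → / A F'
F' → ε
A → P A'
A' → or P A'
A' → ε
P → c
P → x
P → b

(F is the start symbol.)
LL(1) parsing maintains a stack (initially the start symbol over $) and the input. At each step: if the stack top is a terminal, match it against the current input token; if it is a non-terminal N, replace it with the RHS of M[N, lookahead] (the unique production whose predict set contains the lookahead).

Stack is shown with the top on the left.

Stack         Input     Action
------------------------------
F $           b or c $  output F → A F'
A F' $        b or c $  output A → P A'
P A' F' $     b or c $  output P → b
b A' F' $     b or c $  match 'b'
A' F' $       or c $    output A' → or P A'
or P A' F' $  or c $    match 'or'
P A' F' $     c $       output P → c
c A' F' $     c $       match 'c'
A' F' $       $         output A' → ε
F' $          $         output F' → ε
$             $         accept

The string is accepted.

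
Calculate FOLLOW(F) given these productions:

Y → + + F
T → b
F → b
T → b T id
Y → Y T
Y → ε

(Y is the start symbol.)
In Y → + + F: F is at the end, add FOLLOW(Y)

The FOLLOW sets referred to above (computed the same way, to a fixed point):
  FOLLOW(Y) = { $, 'b' }

Taking the union: FOLLOW(F) = { $, 'b' }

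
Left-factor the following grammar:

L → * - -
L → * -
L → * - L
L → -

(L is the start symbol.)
L → * - L'
L' → -
L' → ε
L' → L
L → -

Left-factoring transforms A → αβ₁ | αβ₂ into A → αA' and A' → β₁ | β₂
(α is the longest common prefix among the alternatives). Repeat until
no nonterminal has two alternatives with a common prefix.

Round 1: L has alternatives sharing prefix '* -'. Introduce L': L → * - L'
  Add: L' → -
  Add: L' → ε
  Add: L' → L

No remaining common prefixes — done.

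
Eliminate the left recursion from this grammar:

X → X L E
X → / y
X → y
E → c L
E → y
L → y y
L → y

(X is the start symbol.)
X is directly left-recursive. The standard transformation for
  A → A α₁ | ... | A α_m | β₁ | ... | β_n
is
  A  → β₁ A' | ... | β_n A'
  A' → α₁ A' | ... | α_m A' | ε

X → / y becomes X → / y X'
X → y becomes X → y X'
X → X L E becomes X' → L E X'
Add X' → ε

Productions for other non-terminals are unchanged:
  E → c L
  E → y
  L → y y
  L → y

Resulting grammar:
X → / y X'
X → y X'
X' → L E X'
X' → ε
E → c L
E → y
L → y y
L → y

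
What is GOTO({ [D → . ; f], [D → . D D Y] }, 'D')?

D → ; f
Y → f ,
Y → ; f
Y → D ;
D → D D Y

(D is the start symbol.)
GOTO(I, 'D') = CLOSURE({ [A → αX.β] : [A → α.Xβ] ∈ I, X = 'D' })

Items with dot before 'D', with the dot advanced:
  [D → . D D Y] → [D → D . D Y]
Closure of the advanced items:
  [D → D . D Y] has the dot before D: add [D → . ; f], [D → . D D Y]

GOTO = { [D → . ; f], [D → . D D Y], [D → D . D Y] }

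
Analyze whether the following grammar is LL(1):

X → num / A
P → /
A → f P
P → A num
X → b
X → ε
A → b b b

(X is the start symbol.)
A grammar is LL(1) if for each non-terminal N with multiple productions, the predict sets of those productions are pairwise disjoint, where PREDICT(N → α) = (FIRST(α) \ {ε}) ∪ (FOLLOW(N) if α ⇒* ε).

Relevant sets:
  FIRST(A) = { 'b', 'f' }
  FOLLOW(X) = { $ }

For X:
  PREDICT(X → num '/' A) = { 'num' }
  PREDICT(X → b) = { 'b' }
  PREDICT(X → ε) = { $ }
For P:
  PREDICT(P → '/') = { '/' }
  PREDICT(P → A num) = { 'b', 'f' }
For A:
  PREDICT(A → f P) = { 'f' }
  PREDICT(A → b b b) = { 'b' }

All predict sets are disjoint. The grammar IS LL(1).

Answer: Yes, the grammar is LL(1).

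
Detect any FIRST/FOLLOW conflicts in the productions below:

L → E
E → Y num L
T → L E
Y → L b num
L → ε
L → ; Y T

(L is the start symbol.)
A FIRST/FOLLOW conflict occurs when a non-terminal N has a nullable alternative N → β (β ⇒* ε) and another alternative N → α with FIRST(α) ∩ FOLLOW(N) ≠ ∅: on such a lookahead the parser cannot decide between expanding α and letting N vanish via β.

Nullable non-terminals: L.
FIRST sets used below: FIRST(E) = { ';', 'b' }

L: nullable alternative(s) L → ε; FOLLOW(L) = { $, ';', 'b' }
  L → E: FIRST \ {ε} = { ';', 'b' } — overlaps FOLLOW(L) on { ';', 'b' }: CONFLICT
  L → ε: FIRST \ {ε} = { } — this is the only nullable alternative, skip
  L → ; Y T: FIRST \ {ε} = { ';' } — overlaps FOLLOW(L) on { ';' }: CONFLICT

E, T, Y have no nullable alternative, so no FIRST/FOLLOW check is needed there.

So the grammar has 2 FIRST/FOLLOW conflicts (marked CONFLICT above).

Answer: Yes. L → E with FOLLOW(L) on { ';', 'b' }; L → ';' Y T with FOLLOW(L) on { ';' }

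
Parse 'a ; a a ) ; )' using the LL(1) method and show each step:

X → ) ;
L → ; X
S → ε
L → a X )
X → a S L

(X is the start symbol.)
Stack is shown with the top on the left.

Stack    Input            Action
--------------------------------
X $      a ; a a ) ; ) $  output X → a S L
a S L $  a ; a a ) ; ) $  match 'a'
S L $    ; a a ) ; ) $    output S → ε
L $      ; a a ) ; ) $    output L → ; X
; X $    ; a a ) ; ) $    match ';'
X $      a a ) ; ) $      output X → a S L
a S L $  a a ) ; ) $      match 'a'
S L $    a ) ; ) $        output S → ε
L $      a ) ; ) $        output L → a X )
a X ) $  a ) ; ) $        match 'a'
X ) $    ) ; ) $          output X → ) ;
) ; ) $  ) ; ) $          match ')'
; ) $    ; ) $            match ';'
) $      ) $              match ')'
$        $                accept

The string is accepted.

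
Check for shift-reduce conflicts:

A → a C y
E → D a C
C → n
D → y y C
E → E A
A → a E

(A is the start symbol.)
Yes — I5: [A → a E .] vs [A → . a C y]

Augment with A' → A and build the canonical LR(0) collection (I0 = CLOSURE({[A' → . A]}), then GOTO on every symbol after a dot until no new states appear). It has 14 states:
  I0: { [A → . a C y], [A → . a E], [A' → . A] }  — shift
  I1: { [A' → A .] }  — accept
  I2: { [A → a . C y], [A → a . E], [C → . n], [D → . y y C], [E → . D a C], [E → . E A] }  — shift
  I3: { [A → a C . y] }  — shift
  I4: { [E → D . a C] }  — shift
  I5: { [A → . a C y], [A → . a E], [A → a E .], [E → E . A] }  — shift, reduce
  I6: { [C → n .] }  — reduce
  I7: { [D → y . y C] }  — shift
  I8: { [C → . n], [D → y y . C] }  — shift
  I9: { [D → y y C .] }  — reduce
  I10: { [E → E A .] }  — reduce
  I11: { [C → . n], [E → D a . C] }  — shift
  I12: { [E → D a C .] }  — reduce
  I13: { [A → a C y .] }  — reduce

I5 contains reduce item [A → a E .] and shift items [A → . a C y], [A → . a E] — shift-reduce conflict.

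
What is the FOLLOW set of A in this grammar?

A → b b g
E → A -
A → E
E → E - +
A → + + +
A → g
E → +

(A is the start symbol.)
To compute FOLLOW(A), find every occurrence of A on a right-hand side N → α A β: add FIRST(β) \ {ε}, and if β is empty or nullable also add FOLLOW(N). Iterate to a fixed point.

A is the start symbol, so $ ∈ FOLLOW(A).
In E → A -: A is followed by '-', add FIRST('-') \ {ε} = { '-' }

Taking the union: FOLLOW(A) = { $, '-' }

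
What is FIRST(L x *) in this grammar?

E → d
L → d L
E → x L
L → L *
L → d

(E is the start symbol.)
FIRST sets of the non-terminals involved (from the grammar, by fixed-point iteration):
  FIRST(L) = { 'd' }

To compute FIRST(L x *), process the symbols left to right:
Symbol L is a non-terminal. Add FIRST(L) \ {ε} = { 'd' }
L is not nullable (ε ∉ FIRST(L)), so stop here.
FIRST(L x *) = { 'd' }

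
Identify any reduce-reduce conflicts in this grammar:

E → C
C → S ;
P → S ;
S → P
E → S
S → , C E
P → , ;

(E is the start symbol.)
A reduce-reduce conflict occurs when an LR(0) state has two complete items [A → α .] and [B → β .] — both call for a reduction, and with no lookahead the parser cannot choose between them.

Augment with E' → E and build the canonical LR(0) collection (I0 = CLOSURE({[E' → . E]}), then GOTO on every symbol after a dot until no new states appear). It has 11 states:
  I0: { [C → . S ;], [E → . C], [E → . S], [E' → . E], [P → . , ;], [P → . S ;], [S → . , C E], [S → . P] }  — shift
  I1: { [C → . S ;], [P → , . ;], [P → . , ;], [P → . S ;], [S → , . C E], [S → . , C E], [S → . P] }  — shift
  I2: { [E → C .] }  — reduce
  I3: { [E' → E .] }  — accept
  I4: { [S → P .] }  — reduce
  I5: { [C → S . ;], [E → S .], [P → S . ;] }  — shift, reduce
  I6: { [C → S ; .], [P → S ; .] }  — 2 reduces
  I7: { [P → , ; .] }  — reduce
  I8: { [C → . S ;], [E → . C], [E → . S], [P → . , ;], [P → . S ;], [S → , C . E], [S → . , C E], [S → . P] }  — shift
  I9: { [C → S . ;], [P → S . ;] }  — shift
  I10: { [S → , C E .] }  — reduce

I6 contains complete items [C → S ; .], [P → S ; .] — reduce-reduce conflict.

Answer: Yes — I6: [C → S ; .] vs [P → S ; .]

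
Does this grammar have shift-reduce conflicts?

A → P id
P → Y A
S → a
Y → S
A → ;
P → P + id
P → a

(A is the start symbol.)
No shift-reduce conflicts

Augment with A' → A and build the canonical LR(0) collection (I0 = CLOSURE({[A' → . A]}), then GOTO on every symbol after a dot until no new states appear). It has 11 states:
  I0: { [A → . ;], [A → . P id], [A' → . A], [P → . P + id], [P → . Y A], [P → . a], [S → . a], [Y → . S] }  — shift
  I1: { [A → ; .] }  — reduce
  I2: { [A' → A .] }  — accept
  I3: { [A → P . id], [P → P . + id] }  — shift
  I4: { [Y → S .] }  — reduce
  I5: { [A → . ;], [A → . P id], [P → . P + id], [P → . Y A], [P → . a], [P → Y . A], [S → . a], [Y → . S] }  — shift
  I6: { [P → a .], [S → a .] }  — 2 reduces
  I7: { [P → Y A .] }  — reduce
  I8: { [P → P + . id] }  — shift
  I9: { [A → P id .] }  — reduce
  I10: { [P → P + id .] }  — reduce

No state contains both a complete item and a shift item.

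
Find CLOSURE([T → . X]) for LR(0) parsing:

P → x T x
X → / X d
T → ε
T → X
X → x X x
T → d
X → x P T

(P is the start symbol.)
To compute CLOSURE, for each item [A → α.Bβ] where B is a non-terminal, add [B → .γ] for all productions B → γ; repeat for the newly added items until nothing changes.

Start with: [T → . X]
  [T → . X] has the dot before X: add [X → . / X d], [X → . x X x], [X → . x P T]
No further items can be added.

CLOSURE = { [T → . X], [X → . / X d], [X → . x P T], [X → . x X x] }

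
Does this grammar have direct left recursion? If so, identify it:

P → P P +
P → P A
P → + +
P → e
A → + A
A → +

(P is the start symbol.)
P → P P +: LEFT RECURSIVE (starts with P)
P → P A: LEFT RECURSIVE (starts with P)
P → + +: starts with '+'
P → e: starts with e
A → + A: starts with '+'
A → +: starts with '+'

The grammar has direct left recursion on: P.

Answer: Yes, P is left-recursive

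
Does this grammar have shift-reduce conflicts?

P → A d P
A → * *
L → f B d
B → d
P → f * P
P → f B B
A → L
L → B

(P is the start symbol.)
No shift-reduce conflicts

Augment with P' → P and build the canonical LR(0) collection (I0 = CLOSURE({[P' → . P]}), then GOTO on every symbol after a dot until no new states appear). It has 16 states:
  I0: { [A → . * *], [A → . L], [B → . d], [L → . B], [L → . f B d], [P → . A d P], [P → . f * P], [P → . f B B], [P' → . P] }  — shift
  I1: { [A → * . *] }  — shift
  I2: { [P → A . d P] }  — shift
  I3: { [L → B .] }  — reduce
  I4: { [A → L .] }  — reduce
  I5: { [P' → P .] }  — accept
  I6: { [B → d .] }  — reduce
  I7: { [B → . d], [L → f . B d], [P → f . * P], [P → f . B B] }  — shift
  I8: { [A → . * *], [A → . L], [B → . d], [L → . B], [L → . f B d], [P → . A d P], [P → . f * P], [P → . f B B], [P → f * . P] }  — shift
  I9: { [B → . d], [L → f B . d], [P → f B . B] }  — shift
  I10: { [P → f B B .] }  — reduce
  I11: { [B → d .], [L → f B d .] }  — 2 reduces
  I12: { [P → f * P .] }  — reduce
  I13: { [A → . * *], [A → . L], [B → . d], [L → . B], [L → . f B d], [P → . A d P], [P → . f * P], [P → . f B B], [P → A d . P] }  — shift
  I14: { [P → A d P .] }  — reduce
  I15: { [A → * * .] }  — reduce

No state contains both a complete item and a shift item.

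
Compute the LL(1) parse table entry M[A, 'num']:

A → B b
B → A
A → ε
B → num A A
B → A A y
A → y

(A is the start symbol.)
To find M[A, 'num'], we find productions for A where 'num' is in the predict set (PREDICT(N → α) = (FIRST(α) \ {ε}) ∪ (FOLLOW(N) if α ⇒* ε)).

Relevant sets:
  FIRST(B) = { 'b', 'num', 'y', ε }
  FOLLOW(A) = { $, 'b', 'num', 'y' }

A → B b: PREDICT = { 'b', 'num', 'y' }
  'num' is in predict set, so this production goes in M[A, 'num']
A → ε: PREDICT = { $, 'b', 'num', 'y' }
  'num' is in predict set, so this production goes in M[A, 'num']
A → y: PREDICT = { 'y' }

M[A, 'num'] = A → B b, A → ε  (a multiply-defined cell — the grammar is not LL(1))

Answer: A → B b, A → ε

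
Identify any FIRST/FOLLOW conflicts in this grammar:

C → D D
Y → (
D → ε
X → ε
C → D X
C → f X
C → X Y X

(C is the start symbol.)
No FIRST/FOLLOW conflicts.

A FIRST/FOLLOW conflict occurs when a non-terminal N has a nullable alternative N → β (β ⇒* ε) and another alternative N → α with FIRST(α) ∩ FOLLOW(N) ≠ ∅: on such a lookahead the parser cannot decide between expanding α and letting N vanish via β.

Nullable non-terminals: C, D, X.
FIRST sets used below: FIRST(D) = { ε }, FIRST(X) = { ε }, FIRST(Y) = { '(' }

C: nullable alternative(s) C → D D, C → D X; FOLLOW(C) = { $ }
  C → D D: FIRST \ {ε} = { } — disjoint from FOLLOW(C)
  C → D X: FIRST \ {ε} = { } — disjoint from FOLLOW(C)
  C → f X: FIRST \ {ε} = { 'f' } — disjoint from FOLLOW(C)
  C → X Y X: FIRST \ {ε} = { '(' } — disjoint from FOLLOW(C)
D has a nullable alternative but only one production, so nothing to check.
X has a nullable alternative but only one production, so nothing to check.

Y has no nullable alternative, so no FIRST/FOLLOW check is needed there.

No FIRST/FOLLOW conflicts found.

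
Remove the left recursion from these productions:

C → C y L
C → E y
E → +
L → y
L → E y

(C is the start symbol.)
C is directly left-recursive. The standard transformation for
  A → A α₁ | ... | A α_m | β₁ | ... | β_n
is
  A  → β₁ A' | ... | β_n A'
  A' → α₁ A' | ... | α_m A' | ε

C → E y becomes C → E y C'
C → C y L becomes C' → y L C'
Add C' → ε

Productions for other non-terminals are unchanged:
  E → +
  L → y
  L → E y

Resulting grammar:
C → E y C'
C' → y L C'
C' → ε
E → +
L → y
L → E y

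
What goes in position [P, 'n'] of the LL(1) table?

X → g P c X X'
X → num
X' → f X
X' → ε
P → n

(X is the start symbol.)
To find M[P, 'n'], we find productions for P where 'n' is in the predict set (PREDICT(N → α) = (FIRST(α) \ {ε}) ∪ (FOLLOW(N) if α ⇒* ε)).

P → n: PREDICT = { 'n' }
  'n' is in predict set, so this production goes in M[P, 'n']

M[P, 'n'] = P → n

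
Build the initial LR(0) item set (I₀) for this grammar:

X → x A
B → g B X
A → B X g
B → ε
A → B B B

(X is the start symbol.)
{ [X → . x A], [X' → . X] }

First, augment the grammar with X' → X
I₀ = CLOSURE({ [X' → . X] }):
  [X' → . X] has the dot before X: add [X → . x A]
No further items can be added.

I₀ = { [X → . x A], [X' → . X] }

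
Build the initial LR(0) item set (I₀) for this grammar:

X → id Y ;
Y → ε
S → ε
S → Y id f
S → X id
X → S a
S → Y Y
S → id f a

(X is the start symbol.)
{ [S → . X id], [S → . Y Y], [S → . Y id f], [S → . id f a], [S → .], [X → . S a], [X → . id Y ;], [X' → . X], [Y → .] }

First, augment the grammar with X' → X
I₀ = CLOSURE({ [X' → . X] }):
  [X' → . X] has the dot before X: add [X → . id Y ;], [X → . S a]
  [X → . S a] has the dot before S: add [S → .], [S → . Y id f], [S → . X id], [S → . Y Y], [S → . id f a]
  [S → . Y id f] has the dot before Y: add [Y → .]
No further items can be added.

I₀ = { [S → . X id], [S → . Y Y], [S → . Y id f], [S → . id f a], [S → .], [X → . S a], [X → . id Y ;], [X' → . X], [Y → .] }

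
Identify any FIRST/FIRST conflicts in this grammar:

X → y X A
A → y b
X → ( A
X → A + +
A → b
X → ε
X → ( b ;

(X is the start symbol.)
Yes. X → y X A / X → A '+' '+' on { 'y' }; X → '(' A / X → '(' b ';' on { '(' }

FIRST sets of the non-terminals at (or reachable through a nullable prefix from) the front of some alternative:
  FIRST(A) = { 'b', 'y' }

Productions for X:
  X → y X A: FIRST = { 'y' }
  X → ( A: FIRST = { '(' }
  X → A + +: FIRST = { 'b', 'y' }
  X → ε: FIRST = { ε }
  X → ( b ;: FIRST = { '(' }
Productions for A:
  A → y b: FIRST = { 'y' }
  A → b: FIRST = { 'b' }

Conflict for X: X → y X A and X → A + +
  Overlap: { 'y' }
Conflict for X: X → ( A and X → ( b ;
  Overlap: { '(' }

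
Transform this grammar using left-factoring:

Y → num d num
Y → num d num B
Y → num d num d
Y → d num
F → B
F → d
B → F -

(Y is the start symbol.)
Y → num d num Y'
Y' → ε
Y' → B
Y' → d
Y → d num
F → B
F → d
B → F -

Left-factoring transforms A → αβ₁ | αβ₂ into A → αA' and A' → β₁ | β₂
(α is the longest common prefix among the alternatives). Repeat until
no nonterminal has two alternatives with a common prefix.

Round 1: Y has alternatives sharing prefix 'num d num'. Introduce Y': Y → num d num Y'
  Add: Y' → ε
  Add: Y' → B
  Add: Y' → d

No remaining common prefixes — done.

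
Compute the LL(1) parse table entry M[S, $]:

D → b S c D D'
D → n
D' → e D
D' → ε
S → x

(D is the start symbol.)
Empty (error entry)

To find M[S, $], we find productions for S where $ is in the predict set (PREDICT(N → α) = (FIRST(α) \ {ε}) ∪ (FOLLOW(N) if α ⇒* ε)).

S → x: PREDICT = { 'x' }

M[S, $] is empty (no production applies)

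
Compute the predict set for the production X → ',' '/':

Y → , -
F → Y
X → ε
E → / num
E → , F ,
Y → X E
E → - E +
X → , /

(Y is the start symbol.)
PREDICT(X → ',' '/') = (FIRST(RHS) \ {ε}) ∪ (FOLLOW(X) if ε ∈ FIRST(RHS), i.e. RHS ⇒* ε)
FIRST(',' '/') = { ',' }
ε ∉ FIRST(',' '/'), so FOLLOW(X) is not added.
PREDICT(X → ',' '/') = { ',' }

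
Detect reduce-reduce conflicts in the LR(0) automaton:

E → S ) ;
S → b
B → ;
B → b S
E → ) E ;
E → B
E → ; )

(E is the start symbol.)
Augment with E' → E and build the canonical LR(0) collection (I0 = CLOSURE({[E' → . E]}), then GOTO on every symbol after a dot until no new states appear). It has 14 states:
  I0: { [B → . ;], [B → . b S], [E → . ) E ;], [E → . ; )], [E → . B], [E → . S ) ;], [E' → . E], [S → . b] }  — shift
  I1: { [B → . ;], [B → . b S], [E → ) . E ;], [E → . ) E ;], [E → . ; )], [E → . B], [E → . S ) ;], [S → . b] }  — shift
  I2: { [B → ; .], [E → ; . )] }  — shift, reduce
  I3: { [E → B .] }  — reduce
  I4: { [E' → E .] }  — accept
  I5: { [E → S . ) ;] }  — shift
  I6: { [B → b . S], [S → . b], [S → b .] }  — shift, reduce
  I7: { [B → b S .] }  — reduce
  I8: { [S → b .] }  — reduce
  I9: { [E → S ) . ;] }  — shift
  I10: { [E → S ) ; .] }  — reduce
  I11: { [E → ; ) .] }  — reduce
  I12: { [E → ) E . ;] }  — shift
  I13: { [E → ) E ; .] }  — reduce

No state contains more than one complete item.

Answer: No reduce-reduce conflicts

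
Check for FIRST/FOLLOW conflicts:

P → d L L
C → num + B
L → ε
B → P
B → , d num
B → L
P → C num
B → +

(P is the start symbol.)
A FIRST/FOLLOW conflict occurs when a non-terminal N has a nullable alternative N → β (β ⇒* ε) and another alternative N → α with FIRST(α) ∩ FOLLOW(N) ≠ ∅: on such a lookahead the parser cannot decide between expanding α and letting N vanish via β.

Nullable non-terminals: B, L.
FIRST sets used below: FIRST(P) = { 'd', 'num' }, FIRST(L) = { ε }

B: nullable alternative(s) B → L; FOLLOW(B) = { 'num' }
  B → P: FIRST \ {ε} = { 'd', 'num' } — overlaps FOLLOW(B) on { 'num' }: CONFLICT
  B → , d num: FIRST \ {ε} = { ',' } — disjoint from FOLLOW(B)
  B → L: FIRST \ {ε} = { } — this is the only nullable alternative, skip
  B → +: FIRST \ {ε} = { '+' } — disjoint from FOLLOW(B)
L has a nullable alternative but only one production, so nothing to check.

C, P have no nullable alternative, so no FIRST/FOLLOW check is needed there.

So the grammar has 1 FIRST/FOLLOW conflict (marked CONFLICT above).

Answer: Yes. B → P with FOLLOW(B) on { 'num' }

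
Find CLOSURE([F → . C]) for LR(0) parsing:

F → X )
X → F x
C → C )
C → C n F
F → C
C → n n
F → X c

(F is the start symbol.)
To compute CLOSURE, for each item [A → α.Bβ] where B is a non-terminal, add [B → .γ] for all productions B → γ; repeat for the newly added items until nothing changes.

Start with: [F → . C]
  [F → . C] has the dot before C: add [C → . C )], [C → . C n F], [C → . n n]
No further items can be added.

CLOSURE = { [C → . C )], [C → . C n F], [C → . n n], [F → . C] }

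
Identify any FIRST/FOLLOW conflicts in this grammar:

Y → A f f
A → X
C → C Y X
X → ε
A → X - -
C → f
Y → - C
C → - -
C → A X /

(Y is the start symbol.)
Nullable non-terminals: A, X.
FIRST sets used below: FIRST(X) = { ε }

A: nullable alternative(s) A → X; FOLLOW(A) = { '/', 'f' }
  A → X: FIRST \ {ε} = { } — this is the only nullable alternative, skip
  A → X - -: FIRST \ {ε} = { '-' } — disjoint from FOLLOW(A)
X has a nullable alternative but only one production, so nothing to check.

C, Y have no nullable alternative, so no FIRST/FOLLOW check is needed there.

No FIRST/FOLLOW conflicts found.

Answer: No FIRST/FOLLOW conflicts.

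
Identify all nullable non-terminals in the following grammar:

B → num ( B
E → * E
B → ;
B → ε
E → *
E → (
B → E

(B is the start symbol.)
ε-productions: B → ε
So B is immediately nullable.
No further non-terminal can be added: every production for the remaining non-terminals contains a terminal or a non-nullable non-terminal.
Nullable = { 'B' }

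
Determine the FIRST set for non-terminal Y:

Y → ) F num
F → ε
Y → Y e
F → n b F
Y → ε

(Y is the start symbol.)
{ ')', 'e', ε }

To compute FIRST(Y), examine every production with Y on the left-hand side, reading each right-hand side left to right until a non-nullable symbol is reached.

From Y → ) F num:
  - ')' is a terminal: add ')' and stop
From Y → Y e:
  - Y is the symbol being defined: contributes nothing new
    Y is nullable, so continue to the next symbol
  - e is a terminal: add 'e' and stop
From Y → ε:
  - ε-production, so ε ∈ FIRST(Y)

Collecting: FIRST(Y) = { ')', 'e', ε }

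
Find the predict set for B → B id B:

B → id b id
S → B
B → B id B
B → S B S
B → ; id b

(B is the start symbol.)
PREDICT(B → B id B) = (FIRST(RHS) \ {ε}) ∪ (FOLLOW(B) if ε ∈ FIRST(RHS), i.e. RHS ⇒* ε)
FIRST(B) = { ';', 'id' }
FIRST(B id B) = { ';', 'id' }
ε ∉ FIRST(B id B), so FOLLOW(B) is not added.
PREDICT(B → B id B) = { ';', 'id' }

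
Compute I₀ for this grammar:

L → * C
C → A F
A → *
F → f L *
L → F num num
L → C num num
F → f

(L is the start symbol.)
First, augment the grammar with L' → L
I₀ = CLOSURE({ [L' → . L] }):
  [L' → . L] has the dot before L: add [L → . * C], [L → . F num num], [L → . C num num]
  [L → . F num num] has the dot before F: add [F → . f L *], [F → . f]
  [L → . C num num] has the dot before C: add [C → . A F]
  [C → . A F] has the dot before A: add [A → . *]
No further items can be added.

I₀ = { [A → . *], [C → . A F], [F → . f L *], [F → . f], [L → . * C], [L → . C num num], [L → . F num num], [L' → . L] }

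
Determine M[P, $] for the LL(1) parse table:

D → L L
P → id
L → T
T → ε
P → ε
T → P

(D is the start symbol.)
P → ε

To find M[P, $], we find productions for P where $ is in the predict set (PREDICT(N → α) = (FIRST(α) \ {ε}) ∪ (FOLLOW(N) if α ⇒* ε)).

Relevant sets:
  FOLLOW(P) = { $, 'id' }

P → id: PREDICT = { 'id' }
P → ε: PREDICT = { $, 'id' }
  $ is in predict set, so this production goes in M[P, $]

M[P, $] = P → ε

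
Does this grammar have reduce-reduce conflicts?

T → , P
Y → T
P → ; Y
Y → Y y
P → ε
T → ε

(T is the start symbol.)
No reduce-reduce conflicts

A reduce-reduce conflict occurs when an LR(0) state has two complete items [A → α .] and [B → β .] — both call for a reduction, and with no lookahead the parser cannot choose between them.

Augment with T' → T and build the canonical LR(0) collection (I0 = CLOSURE({[T' → . T]}), then GOTO on every symbol after a dot until no new states appear). It has 8 states:
  I0: { [T → . , P], [T → .], [T' → . T] }  — shift, reduce
  I1: { [P → . ; Y], [P → .], [T → , . P] }  — shift, reduce
  I2: { [T' → T .] }  — accept
  I3: { [P → ; . Y], [T → . , P], [T → .], [Y → . T], [Y → . Y y] }  — shift, reduce
  I4: { [T → , P .] }  — reduce
  I5: { [Y → T .] }  — reduce
  I6: { [P → ; Y .], [Y → Y . y] }  — shift, reduce
  I7: { [Y → Y y .] }  — reduce

No state contains more than one complete item.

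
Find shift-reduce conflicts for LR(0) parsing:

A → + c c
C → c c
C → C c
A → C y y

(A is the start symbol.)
No shift-reduce conflicts

A shift-reduce conflict occurs when an LR(0) state has both:
  - a complete (reduce) item [A → α .] (dot at the end), and
  - a shift item [B → β . c γ] (dot before a terminal).

Augment with A' → A and build the canonical LR(0) collection (I0 = CLOSURE({[A' → . A]}), then GOTO on every symbol after a dot until no new states appear). It has 11 states:
  I0: { [A → . + c c], [A → . C y y], [A' → . A], [C → . C c], [C → . c c] }  — shift
  I1: { [A → + . c c] }  — shift
  I2: { [A' → A .] }  — accept
  I3: { [A → C . y y], [C → C . c] }  — shift
  I4: { [C → c . c] }  — shift
  I5: { [C → c c .] }  — reduce
  I6: { [C → C c .] }  — reduce
  I7: { [A → C y . y] }  — shift
  I8: { [A → C y y .] }  — reduce
  I9: { [A → + c . c] }  — shift
  I10: { [A → + c c .] }  — reduce

No state contains both a complete item and a shift item.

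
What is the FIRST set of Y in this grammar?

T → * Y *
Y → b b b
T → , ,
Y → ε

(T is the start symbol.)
To compute FIRST(Y), examine every production with Y on the left-hand side, reading each right-hand side left to right until a non-nullable symbol is reached.

From Y → b b b:
  - b is a terminal: add 'b' and stop
From Y → ε:
  - ε-production, so ε ∈ FIRST(Y)

Collecting: FIRST(Y) = { 'b', ε }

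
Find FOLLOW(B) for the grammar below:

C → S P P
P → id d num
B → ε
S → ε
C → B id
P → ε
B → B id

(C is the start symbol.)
In C → B id: B is followed by id, add FIRST(id) \ {ε} = { 'id' }
In B → B id: B is followed by id, add FIRST(id) \ {ε} = { 'id' }

Taking the union: FOLLOW(B) = { 'id' }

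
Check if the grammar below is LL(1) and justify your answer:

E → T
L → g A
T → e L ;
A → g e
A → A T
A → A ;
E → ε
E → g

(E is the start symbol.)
No. Predict set conflict for A: { 'g' }

Relevant sets:
  FIRST(T) = { 'e' }
  FIRST(A) = { 'g' }
  FOLLOW(E) = { $ }

For E:
  PREDICT(E → T) = { 'e' }
  PREDICT(E → ε) = { $ }
  PREDICT(E → g) = { 'g' }
For A:
  PREDICT(A → g e) = { 'g' }
  PREDICT(A → A T) = { 'g' }
  PREDICT(A → A ';') = { 'g' }
L, T have a single production, so nothing to check there.

Conflict found: Predict set conflict for A: { 'g' }
The grammar is NOT LL(1).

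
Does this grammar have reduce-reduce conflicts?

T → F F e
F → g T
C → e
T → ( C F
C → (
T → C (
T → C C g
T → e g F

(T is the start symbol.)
Augment with T' → T and build the canonical LR(0) collection (I0 = CLOSURE({[T' → . T]}), then GOTO on every symbol after a dot until no new states appear). It has 19 states:
  I0: { [C → . (], [C → . e], [F → . g T], [T → . ( C F], [T → . C (], [T → . C C g], [T → . F F e], [T → . e g F], [T' → . T] }  — shift
  I1: { [C → ( .], [C → . (], [C → . e], [T → ( . C F] }  — shift, reduce
  I2: { [C → . (], [C → . e], [T → C . (], [T → C . C g] }  — shift
  I3: { [F → . g T], [T → F . F e] }  — shift
  I4: { [T' → T .] }  — accept
  I5: { [C → e .], [T → e . g F] }  — shift, reduce
  I6: { [C → . (], [C → . e], [F → . g T], [F → g . T], [T → . ( C F], [T → . C (], [T → . C C g], [T → . F F e], [T → . e g F] }  — shift
  I7: { [F → g T .] }  — reduce
  I8: { [F → . g T], [T → e g . F] }  — shift
  I9: { [T → e g F .] }  — reduce
  I10: { [T → F F . e] }  — shift
  I11: { [T → F F e .] }  — reduce
  I12: { [C → ( .], [T → C ( .] }  — 2 reduces
  I13: { [T → C C . g] }  — shift
  I14: { [C → e .] }  — reduce
  I15: { [T → C C g .] }  — reduce
  I16: { [C → ( .] }  — reduce
  I17: { [F → . g T], [T → ( C . F] }  — shift
  I18: { [T → ( C F .] }  — reduce

I12 contains complete items [C → ( .], [T → C ( .] — reduce-reduce conflict.

Answer: Yes — I12: [C → ( .] vs [T → C ( .]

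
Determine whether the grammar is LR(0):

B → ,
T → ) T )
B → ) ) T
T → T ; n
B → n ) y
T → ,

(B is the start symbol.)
No. Shift-reduce conflict between [B → ) ) T .] and [T → T . ; n]

A grammar is LR(0) if no state in the canonical LR(0) collection has:
  - both a shift item (dot before a terminal) and a complete item (shift-reduce conflict), or
  - two or more complete items (reduce-reduce conflict; the accept item [B' → B .] counts as a complete item here).

Augment with B' → B and build the canonical LR(0) collection (I0 = CLOSURE({[B' → . B]}), then GOTO on every symbol after a dot until no new states appear). It has 15 states:
  I0: { [B → . ) ) T], [B → . ,], [B → . n ) y], [B' → . B] }  — shift
  I1: { [B → ) . ) T] }  — shift
  I2: { [B → , .] }  — reduce
  I3: { [B' → B .] }  — accept
  I4: { [B → n . ) y] }  — shift
  I5: { [B → n ) . y] }  — shift
  I6: { [B → n ) y .] }  — reduce
  I7: { [B → ) ) . T], [T → . ) T )], [T → . ,], [T → . T ; n] }  — shift
  I8: { [T → ) . T )], [T → . ) T )], [T → . ,], [T → . T ; n] }  — shift
  I9: { [T → , .] }  — reduce
  I10: { [B → ) ) T .], [T → T . ; n] }  — shift, reduce
  I11: { [T → T ; . n] }  — shift
  I12: { [T → T ; n .] }  — reduce
  I13: { [T → ) T . )], [T → T . ; n] }  — shift
  I14: { [T → ) T ) .] }  — reduce

Conflict in state I10:
  Shift-reduce conflict between [B → ) ) T .] and [T → T . ; n]
So the grammar is NOT LR(0).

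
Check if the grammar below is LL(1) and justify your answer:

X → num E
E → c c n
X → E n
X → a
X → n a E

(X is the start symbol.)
Yes, the grammar is LL(1).

Relevant sets:
  FIRST(E) = { 'c' }

For X:
  PREDICT(X → num E) = { 'num' }
  PREDICT(X → E n) = { 'c' }
  PREDICT(X → a) = { 'a' }
  PREDICT(X → n a E) = { 'n' }
E has a single production, so nothing to check there.

All predict sets are disjoint. The grammar IS LL(1).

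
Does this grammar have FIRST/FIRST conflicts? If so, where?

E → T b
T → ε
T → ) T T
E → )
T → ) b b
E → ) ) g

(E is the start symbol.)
Yes. E → T b / E → ')' on { ')' }; E → T b / E → ')' ')' g on { ')' }; E → ')' / E → ')' ')' g on { ')' }; T → ')' T T / T → ')' b b on { ')' }

A FIRST/FIRST conflict occurs when two productions N → α and N → β for the same non-terminal have FIRST(α) ∩ FIRST(β) ≠ ∅ (with ε ∈ FIRST of a nullable right-hand side, so two nullable alternatives also conflict).

FIRST sets of the non-terminals at (or reachable through a nullable prefix from) the front of some alternative:
  FIRST(T) = { ')', ε }

Productions for E:
  E → T b: FIRST = { ')', 'b' }
  E → ): FIRST = { ')' }
  E → ) ) g: FIRST = { ')' }
Productions for T:
  T → ε: FIRST = { ε }
  T → ) T T: FIRST = { ')' }
  T → ) b b: FIRST = { ')' }

Conflict for E: E → T b and E → )
  Overlap: { ')' }
Conflict for E: E → T b and E → ) ) g
  Overlap: { ')' }
Conflict for E: E → ) and E → ) ) g
  Overlap: { ')' }
Conflict for T: T → ) T T and T → ) b b
  Overlap: { ')' }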